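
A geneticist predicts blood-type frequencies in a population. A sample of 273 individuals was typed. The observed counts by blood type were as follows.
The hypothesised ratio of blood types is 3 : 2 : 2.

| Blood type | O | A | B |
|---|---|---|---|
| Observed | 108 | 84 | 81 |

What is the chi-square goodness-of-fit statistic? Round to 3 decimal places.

1.269

Ratio total = 7. Expected counts: 273×3/7 = 117, 273×2/7 = 78, 273×2/7 = 78.
cat         O        E   (O−E)²/E
O         108      117     0.6923
A          84       78     0.4615
B          81       78     0.1154
Sum = 1.269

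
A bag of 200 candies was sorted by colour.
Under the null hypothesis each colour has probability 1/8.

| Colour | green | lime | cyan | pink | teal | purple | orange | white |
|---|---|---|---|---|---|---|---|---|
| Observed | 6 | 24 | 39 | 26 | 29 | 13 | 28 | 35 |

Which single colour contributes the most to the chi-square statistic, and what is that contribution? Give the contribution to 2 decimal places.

green, 14.44

Expected count for each of the 8 categories: 200/8 = 25.
χ² = (6−25)²/25 + (24−25)²/25 + (39−25)²/25 + (26−25)²/25 + (29−25)²/25 + (13−25)²/25 + (28−25)²/25 + (35−25)²/25
   = 14.440 + 0.040 + 7.840 + 0.040 + 0.640 + 5.760 + 0.360 + 4.000
The largest term is for green: 14.44.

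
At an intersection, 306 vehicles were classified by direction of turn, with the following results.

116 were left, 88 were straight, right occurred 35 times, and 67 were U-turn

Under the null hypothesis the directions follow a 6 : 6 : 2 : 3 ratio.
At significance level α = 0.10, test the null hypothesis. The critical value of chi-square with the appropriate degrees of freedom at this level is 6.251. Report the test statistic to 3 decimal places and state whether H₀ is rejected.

Ratio total = 17. Expected counts: 306×6/17 = 108, 306×6/17 = 108, 306×2/17 = 36, 306×3/17 = 54.
left: (116 − 108)²/108 = 64/108 = 0.5926
straight: (88 − 108)²/108 = 400/108 = 3.7037
right: (35 − 36)²/36 = 1/36 = 0.0278
U-turn: (67 − 54)²/54 = 169/54 = 3.1296
Sum = 7.454
df = 3. Since 7.454 > 6.251, we reject H₀.

7.454; reject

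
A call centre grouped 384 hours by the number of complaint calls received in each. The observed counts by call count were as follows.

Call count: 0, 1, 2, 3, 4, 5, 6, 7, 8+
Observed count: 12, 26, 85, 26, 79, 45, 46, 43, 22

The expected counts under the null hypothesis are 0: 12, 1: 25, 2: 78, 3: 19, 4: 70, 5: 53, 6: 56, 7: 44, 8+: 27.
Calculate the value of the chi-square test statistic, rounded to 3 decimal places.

0: (12 − 12)²/12 = 0/12 = 0.0000
1: (26 − 25)²/25 = 1/25 = 0.0400
2: (85 − 78)²/78 = 49/78 = 0.6282
3: (26 − 19)²/19 = 49/19 = 2.5789
4: (79 − 70)²/70 = 81/70 = 1.1571
5: (45 − 53)²/53 = 64/53 = 1.2075
6: (46 − 56)²/56 = 100/56 = 1.7857
7: (43 − 44)²/44 = 1/44 = 0.0227
8+: (22 − 27)²/27 = 25/27 = 0.9259
Sum = 8.346

8.346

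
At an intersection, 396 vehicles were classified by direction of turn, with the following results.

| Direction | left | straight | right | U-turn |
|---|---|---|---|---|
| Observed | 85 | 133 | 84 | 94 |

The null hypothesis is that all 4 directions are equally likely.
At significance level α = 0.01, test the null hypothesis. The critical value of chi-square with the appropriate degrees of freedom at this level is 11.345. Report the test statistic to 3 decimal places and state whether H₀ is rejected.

16.182; reject

Under H₀ each category has probability 1/4, so each expected count is 396/4 = 99.
left: (85 − 99)²/99 = 196/99 = 1.9798
straight: (133 − 99)²/99 = 1156/99 = 11.6768
right: (84 − 99)²/99 = 225/99 = 2.2727
U-turn: (94 − 99)²/99 = 25/99 = 0.2525
Sum = 16.182
df = 3. Since 16.182 > 11.345, we reject H₀.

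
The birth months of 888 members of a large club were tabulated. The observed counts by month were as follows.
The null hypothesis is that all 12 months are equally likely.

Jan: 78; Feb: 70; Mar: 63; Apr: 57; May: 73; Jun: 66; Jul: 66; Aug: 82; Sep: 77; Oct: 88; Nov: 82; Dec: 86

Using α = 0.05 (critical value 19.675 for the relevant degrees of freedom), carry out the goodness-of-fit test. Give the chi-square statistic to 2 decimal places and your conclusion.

Expected count for each of the 12 categories: 888/12 = 74.
χ² = (78−74)²/74 + (70−74)²/74 + (63−74)²/74 + (57−74)²/74 + (73−74)²/74 + (66−74)²/74 + (66−74)²/74 + (82−74)²/74 + (77−74)²/74 + (88−74)²/74 + (82−74)²/74 + (86−74)²/74
   = 0.216 + 0.216 + 1.635 + 3.905 + 0.014 + 0.865 + 0.865 + 0.865 + 0.122 + 2.649 + 0.865 + 1.946
Sum = 14.16
df = 11. Since 14.16 < 19.675, we do not reject H₀.

14.16; do not reject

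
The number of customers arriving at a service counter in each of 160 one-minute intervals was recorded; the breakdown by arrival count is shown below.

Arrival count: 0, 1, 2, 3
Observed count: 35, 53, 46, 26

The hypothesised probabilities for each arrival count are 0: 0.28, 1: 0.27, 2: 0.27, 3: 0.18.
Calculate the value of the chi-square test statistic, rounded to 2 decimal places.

4.82

Expected counts E_i = n·p_i: 160×0.28 = 44.8, 160×0.27 = 43.2, 160×0.27 = 43.2, 160×0.18 = 28.8.
0: (35 − 44.8)²/44.8 = 96.04/44.8 = 2.144
1: (53 − 43.2)²/43.2 = 96.04/43.2 = 2.223
2: (46 − 43.2)²/43.2 = 7.84/43.2 = 0.181
3: (26 − 28.8)²/28.8 = 7.84/28.8 = 0.272
Sum = 4.82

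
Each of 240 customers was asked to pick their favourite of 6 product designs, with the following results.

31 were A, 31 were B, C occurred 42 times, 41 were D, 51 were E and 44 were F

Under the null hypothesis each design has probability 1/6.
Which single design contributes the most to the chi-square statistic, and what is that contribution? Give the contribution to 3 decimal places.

E, 3.025

Under H₀ each category has probability 1/6, so each expected count is 240/6 = 40.
χ² = (31−40)²/40 + (31−40)²/40 + (42−40)²/40 + (41−40)²/40 + (51−40)²/40 + (44−40)²/40
   = 2.0250 + 2.0250 + 0.1000 + 0.0250 + 3.0250 + 0.4000
The largest term is for E: 3.025.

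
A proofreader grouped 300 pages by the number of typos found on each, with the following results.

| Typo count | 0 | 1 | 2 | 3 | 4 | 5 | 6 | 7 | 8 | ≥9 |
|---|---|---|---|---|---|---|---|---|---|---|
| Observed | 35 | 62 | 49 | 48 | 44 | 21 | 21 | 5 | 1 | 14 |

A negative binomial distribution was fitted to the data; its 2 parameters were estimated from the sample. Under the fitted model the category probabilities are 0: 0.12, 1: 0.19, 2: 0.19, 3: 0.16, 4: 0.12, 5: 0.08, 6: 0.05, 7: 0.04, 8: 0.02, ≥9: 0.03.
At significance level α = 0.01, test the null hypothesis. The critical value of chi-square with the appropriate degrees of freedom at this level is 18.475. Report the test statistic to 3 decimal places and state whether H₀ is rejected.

17.170; do not reject

Expected counts E_i = n·p_i: 300×0.12 = 36, 300×0.19 = 57, 300×0.19 = 57, 300×0.16 = 48, 300×0.12 = 36, 300×0.08 = 24, 300×0.05 = 15, 300×0.04 = 12, 300×0.02 = 6, 300×0.03 = 9.
0: (35 − 36)²/36 = 1/36 = 0.0278
1: (62 − 57)²/57 = 25/57 = 0.4386
2: (49 − 57)²/57 = 64/57 = 1.1228
3: (48 − 48)²/48 = 0/48 = 0.0000
4: (44 − 36)²/36 = 64/36 = 1.7778
5: (21 − 24)²/24 = 9/24 = 0.3750
6: (21 − 15)²/15 = 36/15 = 2.4000
7: (5 − 12)²/12 = 49/12 = 4.0833
8: (1 − 6)²/6 = 25/6 = 4.1667
≥9: (14 − 9)²/9 = 25/9 = 2.7778
Sum = 17.170
df = 7. Since 17.170 < 18.475, we do not reject H₀.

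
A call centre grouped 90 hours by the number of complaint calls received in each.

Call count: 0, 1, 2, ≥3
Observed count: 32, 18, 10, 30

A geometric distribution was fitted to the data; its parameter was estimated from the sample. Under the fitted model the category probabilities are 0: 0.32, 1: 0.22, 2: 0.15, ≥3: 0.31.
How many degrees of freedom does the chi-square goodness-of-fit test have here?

There are k = 4 categories and 1 parameter estimated from the data, so df = 4 − 1 − 1 = 2.

2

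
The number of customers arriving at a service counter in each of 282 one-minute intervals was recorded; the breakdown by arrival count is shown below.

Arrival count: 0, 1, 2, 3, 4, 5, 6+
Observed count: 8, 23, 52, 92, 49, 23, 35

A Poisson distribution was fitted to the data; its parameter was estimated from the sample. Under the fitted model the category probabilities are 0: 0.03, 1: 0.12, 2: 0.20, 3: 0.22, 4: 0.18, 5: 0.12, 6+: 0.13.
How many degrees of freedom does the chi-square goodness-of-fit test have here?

5

There are k = 7 categories and 1 parameter estimated from the data, so df = 7 − 1 − 1 = 5.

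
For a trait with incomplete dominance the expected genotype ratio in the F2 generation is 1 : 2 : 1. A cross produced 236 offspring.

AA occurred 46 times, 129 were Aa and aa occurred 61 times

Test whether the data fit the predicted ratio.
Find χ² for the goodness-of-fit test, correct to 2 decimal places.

Ratio total = 4. Expected counts: 236×1/4 = 59, 236×2/4 = 118, 236×1/4 = 59.
AA: (46 − 59)²/59 = 169/59 = 2.864
Aa: (129 − 118)²/118 = 121/118 = 1.025
aa: (61 − 59)²/59 = 4/59 = 0.068
Sum = 3.96

3.96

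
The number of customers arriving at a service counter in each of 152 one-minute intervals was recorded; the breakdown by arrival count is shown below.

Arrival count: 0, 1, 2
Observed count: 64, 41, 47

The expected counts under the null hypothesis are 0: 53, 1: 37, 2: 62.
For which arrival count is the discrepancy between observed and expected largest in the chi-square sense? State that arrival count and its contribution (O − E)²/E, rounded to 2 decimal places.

0: (64 − 53)²/53 = 121/53 = 2.283
1: (41 − 37)²/37 = 16/37 = 0.432
2: (47 − 62)²/62 = 225/62 = 3.629
The largest term is for 2: 3.63.

2, 3.63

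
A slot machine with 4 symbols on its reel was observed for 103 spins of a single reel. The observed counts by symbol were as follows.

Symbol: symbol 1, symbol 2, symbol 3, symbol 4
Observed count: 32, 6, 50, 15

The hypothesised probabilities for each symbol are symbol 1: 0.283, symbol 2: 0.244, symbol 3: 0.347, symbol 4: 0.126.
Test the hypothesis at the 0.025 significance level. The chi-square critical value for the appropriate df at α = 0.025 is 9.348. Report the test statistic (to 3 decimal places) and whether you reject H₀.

20.847; reject

Expected counts E_i = n·p_i: 103×0.283 = 29.149, 103×0.244 = 25.132, 103×0.347 = 35.741, 103×0.126 = 12.978.
symbol 1: (32 − 29.149)²/29.149 = 8.128201/29.149 = 0.2789
symbol 2: (6 − 25.132)²/25.132 = 366.033424/25.132 = 14.5644
symbol 3: (50 − 35.741)²/35.741 = 203.319081/35.741 = 5.6887
symbol 4: (15 − 12.978)²/12.978 = 4.088484/12.978 = 0.3150
Sum = 20.847
df = 3. Since 20.847 > 9.348, we reject H₀.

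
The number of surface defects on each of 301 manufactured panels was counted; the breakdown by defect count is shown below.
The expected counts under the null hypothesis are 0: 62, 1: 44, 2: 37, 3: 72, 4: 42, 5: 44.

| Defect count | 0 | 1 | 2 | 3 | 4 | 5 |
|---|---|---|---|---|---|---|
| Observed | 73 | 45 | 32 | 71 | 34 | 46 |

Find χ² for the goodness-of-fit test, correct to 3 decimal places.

4.279

χ² = (73−62)²/62 + (45−44)²/44 + (32−37)²/37 + (71−72)²/72 + (34−42)²/42 + (46−44)²/44
   = 1.9516 + 0.0227 + 0.6757 + 0.0139 + 1.5238 + 0.0909
Sum = 4.279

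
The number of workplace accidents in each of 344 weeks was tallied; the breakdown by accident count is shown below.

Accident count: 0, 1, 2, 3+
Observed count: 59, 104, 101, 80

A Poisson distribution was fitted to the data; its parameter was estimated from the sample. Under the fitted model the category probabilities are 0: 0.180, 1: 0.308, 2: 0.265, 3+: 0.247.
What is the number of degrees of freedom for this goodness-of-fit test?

2

There are k = 4 categories and 1 parameter estimated from the data, so df = 4 − 1 − 1 = 2.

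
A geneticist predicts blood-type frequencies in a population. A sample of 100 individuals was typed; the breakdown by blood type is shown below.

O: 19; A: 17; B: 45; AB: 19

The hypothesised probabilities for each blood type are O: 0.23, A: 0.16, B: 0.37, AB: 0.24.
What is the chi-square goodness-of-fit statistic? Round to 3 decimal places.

Expected counts E_i = n·p_i: 100×0.23 = 23, 100×0.16 = 16, 100×0.37 = 37, 100×0.24 = 24.
O: (19 − 23)²/23 = 16/23 = 0.6957
A: (17 − 16)²/16 = 1/16 = 0.0625
B: (45 − 37)²/37 = 64/37 = 1.7297
AB: (19 − 24)²/24 = 25/24 = 1.0417
Sum = 3.530

3.530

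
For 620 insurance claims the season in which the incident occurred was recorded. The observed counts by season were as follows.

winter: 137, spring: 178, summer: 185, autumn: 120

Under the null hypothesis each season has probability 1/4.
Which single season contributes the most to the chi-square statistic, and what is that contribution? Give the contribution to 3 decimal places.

autumn, 7.903

Expected count for each of the 4 categories: 620/4 = 155.
cat         O        E   (O−E)²/E
winter    137      155     2.0903
spring    178      155     3.4129
summer    185      155     5.8065
autumn    120      155     7.9032
The largest term is for autumn: 7.903.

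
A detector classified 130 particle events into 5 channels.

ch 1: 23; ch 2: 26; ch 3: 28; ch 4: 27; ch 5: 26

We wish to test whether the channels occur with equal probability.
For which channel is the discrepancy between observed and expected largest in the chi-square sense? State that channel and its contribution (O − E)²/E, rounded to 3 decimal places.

ch 1, 0.346

Expected count for each of the 5 categories: 130/5 = 26.
χ² = (23−26)²/26 + (26−26)²/26 + (28−26)²/26 + (27−26)²/26 + (26−26)²/26
   = 0.3462 + 0.0000 + 0.1538 + 0.0385 + 0.0000
The largest term is for ch 1: 0.346.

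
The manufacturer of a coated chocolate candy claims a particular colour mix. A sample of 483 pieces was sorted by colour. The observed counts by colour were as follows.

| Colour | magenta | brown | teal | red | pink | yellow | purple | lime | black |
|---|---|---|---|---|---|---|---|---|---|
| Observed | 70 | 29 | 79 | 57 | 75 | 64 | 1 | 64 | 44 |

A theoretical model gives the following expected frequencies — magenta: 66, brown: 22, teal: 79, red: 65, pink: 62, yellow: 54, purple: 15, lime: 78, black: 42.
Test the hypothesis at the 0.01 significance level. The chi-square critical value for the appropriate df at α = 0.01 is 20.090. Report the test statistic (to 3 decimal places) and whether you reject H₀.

23.707; reject

cat          O        E   (O−E)²/E
magenta     70       66     0.2424
brown       29       22     2.2273
teal        79       79     0.0000
red         57       65     0.9846
pink        75       62     2.7258
yellow      64       54     1.8519
purple       1       15    13.0667
lime        64       78     2.5128
black       44       42     0.0952
Sum = 23.707
df = 8. Since 23.707 > 20.090, we reject H₀.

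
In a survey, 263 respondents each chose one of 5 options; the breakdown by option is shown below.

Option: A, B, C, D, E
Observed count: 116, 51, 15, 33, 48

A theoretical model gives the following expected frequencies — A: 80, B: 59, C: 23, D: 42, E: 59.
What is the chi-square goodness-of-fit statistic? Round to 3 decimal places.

24.047

χ² = (116−80)²/80 + (51−59)²/59 + (15−23)²/23 + (33−42)²/42 + (48−59)²/59
   = 16.2000 + 1.0847 + 2.7826 + 1.9286 + 2.0508
Sum = 24.047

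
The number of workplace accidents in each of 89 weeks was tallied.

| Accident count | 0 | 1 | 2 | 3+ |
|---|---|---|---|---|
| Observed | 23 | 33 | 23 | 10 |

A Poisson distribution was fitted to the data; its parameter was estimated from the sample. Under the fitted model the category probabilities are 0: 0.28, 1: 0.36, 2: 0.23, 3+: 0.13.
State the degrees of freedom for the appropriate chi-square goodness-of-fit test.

There are k = 4 categories and 1 parameter estimated from the data, so df = 4 − 1 − 1 = 2.

2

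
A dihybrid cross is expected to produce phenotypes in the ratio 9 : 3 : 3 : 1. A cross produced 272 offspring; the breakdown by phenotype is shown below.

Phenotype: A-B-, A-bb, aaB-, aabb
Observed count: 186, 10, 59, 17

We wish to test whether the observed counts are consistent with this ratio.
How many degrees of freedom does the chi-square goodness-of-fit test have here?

3

There are k = 4 categories and no parameters were estimated from the data, so df = 4 − 1 = 3.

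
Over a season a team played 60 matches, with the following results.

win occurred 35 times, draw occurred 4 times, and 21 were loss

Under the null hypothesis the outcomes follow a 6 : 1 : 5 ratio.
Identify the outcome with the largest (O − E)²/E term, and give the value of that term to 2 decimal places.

Ratio total = 12. Expected counts: 60×6/12 = 30, 60×1/12 = 5, 60×5/12 = 25.
cat         O        E   (O−E)²/E
win        35       30      0.833
draw        4        5      0.200
loss       21       25      0.640
The largest term is for win: 0.83.

win, 0.83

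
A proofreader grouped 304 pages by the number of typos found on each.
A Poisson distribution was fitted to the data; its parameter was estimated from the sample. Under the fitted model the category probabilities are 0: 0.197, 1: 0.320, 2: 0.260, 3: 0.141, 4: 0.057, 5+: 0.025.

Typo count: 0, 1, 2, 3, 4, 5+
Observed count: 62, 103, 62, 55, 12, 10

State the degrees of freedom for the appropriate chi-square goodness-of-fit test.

4

There are k = 6 categories and 1 parameter estimated from the data, so df = 6 − 1 − 1 = 4.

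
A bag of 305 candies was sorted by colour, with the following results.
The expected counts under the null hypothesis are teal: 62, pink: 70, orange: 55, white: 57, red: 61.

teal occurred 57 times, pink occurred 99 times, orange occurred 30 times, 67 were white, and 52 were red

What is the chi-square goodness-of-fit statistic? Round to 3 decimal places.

26.863

teal: (57 − 62)²/62 = 25/62 = 0.4032
pink: (99 − 70)²/70 = 841/70 = 12.0143
orange: (30 − 55)²/55 = 625/55 = 11.3636
white: (67 − 57)²/57 = 100/57 = 1.7544
red: (52 − 61)²/61 = 81/61 = 1.3279
Sum = 26.863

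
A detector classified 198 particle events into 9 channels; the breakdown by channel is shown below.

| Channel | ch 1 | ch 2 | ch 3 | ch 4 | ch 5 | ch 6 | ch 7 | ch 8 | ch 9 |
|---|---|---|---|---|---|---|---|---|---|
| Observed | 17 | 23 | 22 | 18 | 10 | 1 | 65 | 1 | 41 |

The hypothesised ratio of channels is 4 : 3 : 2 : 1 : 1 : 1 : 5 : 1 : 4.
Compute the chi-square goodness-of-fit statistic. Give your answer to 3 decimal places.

Ratio total = 22. Expected counts: 198×4/22 = 36, 198×3/22 = 27, 198×2/22 = 18, 198×1/22 = 9, 198×1/22 = 9, 198×1/22 = 9, 198×5/22 = 45, 198×1/22 = 9, 198×4/22 = 36.
ch 1: (17 − 36)²/36 = 361/36 = 10.0278
ch 2: (23 − 27)²/27 = 16/27 = 0.5926
ch 3: (22 − 18)²/18 = 16/18 = 0.8889
ch 4: (18 − 9)²/9 = 81/9 = 9.0000
ch 5: (10 − 9)²/9 = 1/9 = 0.1111
ch 6: (1 − 9)²/9 = 64/9 = 7.1111
ch 7: (65 − 45)²/45 = 400/45 = 8.8889
ch 8: (1 − 9)²/9 = 64/9 = 7.1111
ch 9: (41 − 36)²/36 = 25/36 = 0.6944
Sum = 44.426

44.426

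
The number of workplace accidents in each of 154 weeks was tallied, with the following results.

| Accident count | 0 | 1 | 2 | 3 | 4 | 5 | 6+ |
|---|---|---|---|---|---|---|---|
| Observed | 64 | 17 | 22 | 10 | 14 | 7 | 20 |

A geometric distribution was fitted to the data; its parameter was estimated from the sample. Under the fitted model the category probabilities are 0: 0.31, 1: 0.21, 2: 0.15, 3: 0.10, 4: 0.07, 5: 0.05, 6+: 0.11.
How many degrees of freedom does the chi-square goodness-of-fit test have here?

5

There are k = 7 categories and 1 parameter estimated from the data, so df = 7 − 1 − 1 = 5.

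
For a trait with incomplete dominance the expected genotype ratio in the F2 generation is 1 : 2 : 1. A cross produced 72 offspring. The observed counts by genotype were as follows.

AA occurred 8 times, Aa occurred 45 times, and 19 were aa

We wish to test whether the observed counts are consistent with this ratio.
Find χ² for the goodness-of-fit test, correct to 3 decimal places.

7.861

Ratio total = 4. Expected counts: 72×1/4 = 18, 72×2/4 = 36, 72×1/4 = 18.
χ² = (8−18)²/18 + (45−36)²/36 + (19−18)²/18
   = 5.5556 + 2.2500 + 0.0556
Sum = 7.861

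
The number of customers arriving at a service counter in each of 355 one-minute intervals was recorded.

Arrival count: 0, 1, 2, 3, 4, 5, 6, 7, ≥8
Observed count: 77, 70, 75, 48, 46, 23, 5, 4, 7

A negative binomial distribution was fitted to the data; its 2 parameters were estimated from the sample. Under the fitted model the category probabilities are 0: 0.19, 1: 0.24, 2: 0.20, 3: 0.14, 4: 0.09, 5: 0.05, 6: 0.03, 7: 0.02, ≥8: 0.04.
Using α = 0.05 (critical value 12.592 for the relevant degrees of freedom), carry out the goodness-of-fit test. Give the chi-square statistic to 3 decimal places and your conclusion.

Expected counts E_i = n·p_i: 355×0.19 = 67.45, 355×0.24 = 85.2, 355×0.20 = 71, 355×0.14 = 49.7, 355×0.09 = 31.95, 355×0.05 = 17.75, 355×0.03 = 10.65, 355×0.02 = 7.1, 355×0.04 = 14.2.
χ² = (77−67.45)²/67.45 + (70−85.2)²/85.2 + (75−71)²/71 + (48−49.7)²/49.7 + (46−31.95)²/31.95 + (23−17.75)²/17.75 + (5−10.65)²/10.65 + (4−7.1)²/7.1 + (7−14.2)²/14.2
   = 1.3521 + 2.7117 + 0.2254 + 0.0581 + 6.1785 + 1.5528 + 2.9974 + 1.3535 + 3.6507
Sum = 20.080
df = 6. Since 20.080 > 12.592, we reject H₀.

20.080; reject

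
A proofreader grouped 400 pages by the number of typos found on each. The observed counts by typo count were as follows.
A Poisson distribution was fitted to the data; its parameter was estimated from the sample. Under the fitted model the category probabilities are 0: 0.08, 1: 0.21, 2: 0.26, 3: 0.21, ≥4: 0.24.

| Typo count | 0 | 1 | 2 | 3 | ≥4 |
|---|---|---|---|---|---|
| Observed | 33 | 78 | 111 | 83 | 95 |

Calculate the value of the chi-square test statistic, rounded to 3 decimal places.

0.953

Expected counts E_i = n·p_i: 400×0.08 = 32, 400×0.21 = 84, 400×0.26 = 104, 400×0.21 = 84, 400×0.24 = 96.
χ² = (33−32)²/32 + (78−84)²/84 + (111−104)²/104 + (83−84)²/84 + (95−96)²/96
   = 0.0313 + 0.4286 + 0.4712 + 0.0119 + 0.0104
Sum = 0.953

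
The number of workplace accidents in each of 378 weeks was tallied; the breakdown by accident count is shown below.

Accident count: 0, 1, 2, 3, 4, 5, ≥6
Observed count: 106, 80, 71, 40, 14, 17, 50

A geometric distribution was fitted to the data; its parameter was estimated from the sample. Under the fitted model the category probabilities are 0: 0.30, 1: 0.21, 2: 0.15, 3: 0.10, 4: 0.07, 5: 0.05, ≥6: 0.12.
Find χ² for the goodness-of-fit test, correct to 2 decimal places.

10.76

Expected counts E_i = n·p_i: 378×0.30 = 113.4, 378×0.21 = 79.38, 378×0.15 = 56.7, 378×0.10 = 37.8, 378×0.07 = 26.46, 378×0.05 = 18.9, 378×0.12 = 45.36.
χ² = (106−113.4)²/113.4 + (80−79.38)²/79.38 + (71−56.7)²/56.7 + (40−37.8)²/37.8 + (14−26.46)²/26.46 + (17−18.9)²/18.9 + (50−45.36)²/45.36
   = 0.483 + 0.005 + 3.607 + 0.128 + 5.867 + 0.191 + 0.475
Sum = 10.76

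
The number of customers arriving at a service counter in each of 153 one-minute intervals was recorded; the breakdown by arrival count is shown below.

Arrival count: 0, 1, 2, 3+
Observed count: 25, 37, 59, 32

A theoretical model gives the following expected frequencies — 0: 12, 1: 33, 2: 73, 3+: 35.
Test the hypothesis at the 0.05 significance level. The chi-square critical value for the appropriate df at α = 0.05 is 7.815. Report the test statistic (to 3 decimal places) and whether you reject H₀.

17.510; reject

cat         O        E   (O−E)²/E
0          25       12    14.0833
1          37       33     0.4848
2          59       73     2.6849
3+         32       35     0.2571
Sum = 17.510
df = 3. Since 17.510 > 7.815, we reject H₀.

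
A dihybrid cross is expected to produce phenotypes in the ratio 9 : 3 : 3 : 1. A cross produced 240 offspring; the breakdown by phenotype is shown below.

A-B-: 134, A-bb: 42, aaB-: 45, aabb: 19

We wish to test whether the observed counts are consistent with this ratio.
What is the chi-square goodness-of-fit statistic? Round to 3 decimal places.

1.274

Ratio total = 16. Expected counts: 240×9/16 = 135, 240×3/16 = 45, 240×3/16 = 45, 240×1/16 = 15.
cat         O        E   (O−E)²/E
A-B-      134      135     0.0074
A-bb       42       45     0.2000
aaB-       45       45     0.0000
aabb       19       15     1.0667
Sum = 1.274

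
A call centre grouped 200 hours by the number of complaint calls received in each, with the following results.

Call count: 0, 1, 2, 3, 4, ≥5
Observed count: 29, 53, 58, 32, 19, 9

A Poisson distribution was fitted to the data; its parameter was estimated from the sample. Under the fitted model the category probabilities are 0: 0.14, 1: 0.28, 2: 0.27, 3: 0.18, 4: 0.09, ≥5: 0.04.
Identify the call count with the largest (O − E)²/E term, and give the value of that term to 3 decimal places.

Expected counts E_i = n·p_i: 200×0.14 = 28, 200×0.28 = 56, 200×0.27 = 54, 200×0.18 = 36, 200×0.09 = 18, 200×0.04 = 8.
cat         O        E   (O−E)²/E
0          29       28     0.0357
1          53       56     0.1607
2          58       54     0.2963
3          32       36     0.4444
4          19       18     0.0556
≥5          9        8     0.1250
The largest term is for 3: 0.444.

3, 0.444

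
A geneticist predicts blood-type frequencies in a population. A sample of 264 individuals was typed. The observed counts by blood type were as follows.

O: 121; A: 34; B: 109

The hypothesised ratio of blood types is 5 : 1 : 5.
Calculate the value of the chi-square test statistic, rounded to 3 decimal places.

Ratio total = 11. Expected counts: 264×5/11 = 120, 264×1/11 = 24, 264×5/11 = 120.
χ² = (121−120)²/120 + (34−24)²/24 + (109−120)²/120
   = 0.0083 + 4.1667 + 1.0083
Sum = 5.183

5.183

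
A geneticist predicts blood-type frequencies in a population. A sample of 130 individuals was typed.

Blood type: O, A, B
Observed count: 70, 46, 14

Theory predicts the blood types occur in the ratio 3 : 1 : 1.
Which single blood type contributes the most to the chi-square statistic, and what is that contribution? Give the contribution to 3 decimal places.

Ratio total = 5. Expected counts: 130×3/5 = 78, 130×1/5 = 26, 130×1/5 = 26.
O: (70 − 78)²/78 = 64/78 = 0.8205
A: (46 − 26)²/26 = 400/26 = 15.3846
B: (14 − 26)²/26 = 144/26 = 5.5385
The largest term is for A: 15.385.

A, 15.385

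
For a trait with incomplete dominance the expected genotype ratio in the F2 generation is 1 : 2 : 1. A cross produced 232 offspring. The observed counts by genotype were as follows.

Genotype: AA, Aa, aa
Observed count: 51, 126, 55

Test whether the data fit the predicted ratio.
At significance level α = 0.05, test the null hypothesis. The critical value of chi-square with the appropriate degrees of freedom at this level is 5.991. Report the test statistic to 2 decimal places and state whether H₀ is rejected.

1.86; do not reject

Ratio total = 4. Expected counts: 232×1/4 = 58, 232×2/4 = 116, 232×1/4 = 58.
AA: (51 − 58)²/58 = 49/58 = 0.845
Aa: (126 − 116)²/116 = 100/116 = 0.862
aa: (55 − 58)²/58 = 9/58 = 0.155
Sum = 1.86
df = 2. Since 1.86 < 5.991, we do not reject H₀.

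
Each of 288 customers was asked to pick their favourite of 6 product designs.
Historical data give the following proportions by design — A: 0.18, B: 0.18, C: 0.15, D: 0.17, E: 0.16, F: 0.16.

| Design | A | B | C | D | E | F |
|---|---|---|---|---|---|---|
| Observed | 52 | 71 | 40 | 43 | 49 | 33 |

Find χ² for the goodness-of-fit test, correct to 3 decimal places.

Expected counts E_i = n·p_i: 288×0.18 = 51.84, 288×0.18 = 51.84, 288×0.15 = 43.2, 288×0.17 = 48.96, 288×0.16 = 46.08, 288×0.16 = 46.08.
cat         O        E   (O−E)²/E
A          52    51.84     0.0005
B          71    51.84     7.0815
C          40     43.2     0.2370
D          43    48.96     0.7255
E          49    46.08     0.1850
F          33    46.08     3.7128
Sum = 11.942

11.942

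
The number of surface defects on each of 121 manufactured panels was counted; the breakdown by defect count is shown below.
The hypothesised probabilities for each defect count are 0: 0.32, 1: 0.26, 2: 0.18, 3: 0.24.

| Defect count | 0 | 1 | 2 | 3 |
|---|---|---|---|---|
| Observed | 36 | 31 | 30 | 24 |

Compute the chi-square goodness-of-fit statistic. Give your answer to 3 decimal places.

4.175

Expected counts E_i = n·p_i: 121×0.32 = 38.72, 121×0.26 = 31.46, 121×0.18 = 21.78, 121×0.24 = 29.04.
χ² = (36−38.72)²/38.72 + (31−31.46)²/31.46 + (30−21.78)²/21.78 + (24−29.04)²/29.04
   = 0.1911 + 0.0067 + 3.1023 + 0.8747
Sum = 4.175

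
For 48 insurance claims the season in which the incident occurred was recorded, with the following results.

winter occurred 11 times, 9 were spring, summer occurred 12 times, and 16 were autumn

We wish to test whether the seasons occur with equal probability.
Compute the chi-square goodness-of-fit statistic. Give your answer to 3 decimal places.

2.167

Expected count for each of the 4 categories: 48/4 = 12.
cat         O        E   (O−E)²/E
winter     11       12     0.0833
spring      9       12     0.7500
summer     12       12     0.0000
autumn     16       12     1.3333
Sum = 2.167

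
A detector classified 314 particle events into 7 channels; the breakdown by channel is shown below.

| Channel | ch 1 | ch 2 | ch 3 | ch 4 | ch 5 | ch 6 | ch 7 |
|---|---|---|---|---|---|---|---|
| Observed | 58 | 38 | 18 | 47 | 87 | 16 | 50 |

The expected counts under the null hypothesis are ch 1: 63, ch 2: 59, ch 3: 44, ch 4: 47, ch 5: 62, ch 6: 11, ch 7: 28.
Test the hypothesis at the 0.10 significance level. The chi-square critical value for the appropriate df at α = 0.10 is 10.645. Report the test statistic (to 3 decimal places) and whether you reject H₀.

52.874; reject

ch 1: (58 − 63)²/63 = 25/63 = 0.3968
ch 2: (38 − 59)²/59 = 441/59 = 7.4746
ch 3: (18 − 44)²/44 = 676/44 = 15.3636
ch 4: (47 − 47)²/47 = 0/47 = 0.0000
ch 5: (87 − 62)²/62 = 625/62 = 10.0806
ch 6: (16 − 11)²/11 = 25/11 = 2.2727
ch 7: (50 − 28)²/28 = 484/28 = 17.2857
Sum = 52.874
df = 6. Since 52.874 > 10.645, we reject H₀.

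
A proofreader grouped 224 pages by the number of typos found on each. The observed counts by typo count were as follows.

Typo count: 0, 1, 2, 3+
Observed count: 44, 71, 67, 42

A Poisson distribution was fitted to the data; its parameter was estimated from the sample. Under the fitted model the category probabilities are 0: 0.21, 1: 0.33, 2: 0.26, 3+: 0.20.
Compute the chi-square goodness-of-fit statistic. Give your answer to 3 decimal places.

Expected counts E_i = n·p_i: 224×0.21 = 47.04, 224×0.33 = 73.92, 224×0.26 = 58.24, 224×0.20 = 44.8.
χ² = (44−47.04)²/47.04 + (71−73.92)²/73.92 + (67−58.24)²/58.24 + (42−44.8)²/44.8
   = 0.1965 + 0.1153 + 1.3176 + 0.1750
Sum = 1.804

1.804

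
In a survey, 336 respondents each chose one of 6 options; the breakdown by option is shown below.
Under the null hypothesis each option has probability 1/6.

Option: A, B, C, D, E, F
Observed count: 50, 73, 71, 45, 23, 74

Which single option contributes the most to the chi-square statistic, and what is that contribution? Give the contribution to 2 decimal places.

Expected count for each of the 6 categories: 336/6 = 56.
χ² = (50−56)²/56 + (73−56)²/56 + (71−56)²/56 + (45−56)²/56 + (23−56)²/56 + (74−56)²/56
   = 0.643 + 5.161 + 4.018 + 2.161 + 19.446 + 5.786
The largest term is for E: 19.45.

E, 19.45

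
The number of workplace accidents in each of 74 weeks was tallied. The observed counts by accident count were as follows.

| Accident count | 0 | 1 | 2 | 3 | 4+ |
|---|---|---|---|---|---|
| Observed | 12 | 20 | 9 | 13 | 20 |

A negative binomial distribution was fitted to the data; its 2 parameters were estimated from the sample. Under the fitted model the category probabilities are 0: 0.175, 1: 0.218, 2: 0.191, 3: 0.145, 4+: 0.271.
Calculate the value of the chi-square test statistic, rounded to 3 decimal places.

3.342

Expected counts E_i = n·p_i: 74×0.175 = 12.95, 74×0.218 = 16.132, 74×0.191 = 14.134, 74×0.145 = 10.73, 74×0.271 = 20.054.
χ² = (12−12.95)²/12.95 + (20−16.132)²/16.132 + (9−14.134)²/14.134 + (13−10.73)²/10.73 + (20−20.054)²/20.054
   = 0.0697 + 0.9274 + 1.8649 + 0.4802 + 0.0001
Sum = 3.342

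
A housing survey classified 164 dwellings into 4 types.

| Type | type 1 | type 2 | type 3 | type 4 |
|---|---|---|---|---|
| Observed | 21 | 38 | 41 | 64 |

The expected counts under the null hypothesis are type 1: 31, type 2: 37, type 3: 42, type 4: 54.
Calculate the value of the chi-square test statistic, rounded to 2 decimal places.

cat         O        E   (O−E)²/E
type 1     21       31      3.226
type 2     38       37      0.027
type 3     41       42      0.024
type 4     64       54      1.852
Sum = 5.13

5.13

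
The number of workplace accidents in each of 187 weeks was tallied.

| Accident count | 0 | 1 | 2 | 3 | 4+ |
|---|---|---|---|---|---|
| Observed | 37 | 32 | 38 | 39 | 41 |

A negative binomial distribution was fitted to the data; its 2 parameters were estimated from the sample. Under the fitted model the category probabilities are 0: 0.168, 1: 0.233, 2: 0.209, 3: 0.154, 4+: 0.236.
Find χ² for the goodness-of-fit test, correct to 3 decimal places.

7.932

Expected counts E_i = n·p_i: 187×0.168 = 31.416, 187×0.233 = 43.571, 187×0.209 = 39.083, 187×0.154 = 28.798, 187×0.236 = 44.132.
0: (37 − 31.416)²/31.416 = 31.181056/31.416 = 0.9925
1: (32 − 43.571)²/43.571 = 133.888041/43.571 = 3.0729
2: (38 − 39.083)²/39.083 = 1.172889/39.083 = 0.0300
3: (39 − 28.798)²/28.798 = 104.080804/28.798 = 3.6142
4+: (41 − 44.132)²/44.132 = 9.809424/44.132 = 0.2223
Sum = 7.932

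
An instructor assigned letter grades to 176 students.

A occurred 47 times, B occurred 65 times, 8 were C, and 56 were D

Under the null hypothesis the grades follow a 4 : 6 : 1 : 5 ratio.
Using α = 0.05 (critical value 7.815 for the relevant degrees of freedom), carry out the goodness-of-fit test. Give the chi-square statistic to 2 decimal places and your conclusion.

Ratio total = 16. Expected counts: 176×4/16 = 44, 176×6/16 = 66, 176×1/16 = 11, 176×5/16 = 55.
χ² = (47−44)²/44 + (65−66)²/66 + (8−11)²/11 + (56−55)²/55
   = 0.205 + 0.015 + 0.818 + 0.018
Sum = 1.06
df = 3. Since 1.06 < 7.815, we do not reject H₀.

1.06; do not reject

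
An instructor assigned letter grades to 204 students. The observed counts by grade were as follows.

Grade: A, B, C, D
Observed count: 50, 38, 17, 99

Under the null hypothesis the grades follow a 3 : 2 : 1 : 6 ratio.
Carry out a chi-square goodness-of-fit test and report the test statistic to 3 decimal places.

Ratio total = 12. Expected counts: 204×3/12 = 51, 204×2/12 = 34, 204×1/12 = 17, 204×6/12 = 102.
χ² = (50−51)²/51 + (38−34)²/34 + (17−17)²/17 + (99−102)²/102
   = 0.0196 + 0.4706 + 0.0000 + 0.0882
Sum = 0.578

0.578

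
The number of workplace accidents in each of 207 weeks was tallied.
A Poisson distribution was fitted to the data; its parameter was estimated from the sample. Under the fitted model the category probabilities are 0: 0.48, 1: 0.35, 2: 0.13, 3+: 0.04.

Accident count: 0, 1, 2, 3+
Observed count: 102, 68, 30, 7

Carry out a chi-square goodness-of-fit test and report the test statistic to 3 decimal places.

0.896

Expected counts E_i = n·p_i: 207×0.48 = 99.36, 207×0.35 = 72.45, 207×0.13 = 26.91, 207×0.04 = 8.28.
χ² = (102−99.36)²/99.36 + (68−72.45)²/72.45 + (30−26.91)²/26.91 + (7−8.28)²/8.28
   = 0.0701 + 0.2733 + 0.3548 + 0.1979
Sum = 0.896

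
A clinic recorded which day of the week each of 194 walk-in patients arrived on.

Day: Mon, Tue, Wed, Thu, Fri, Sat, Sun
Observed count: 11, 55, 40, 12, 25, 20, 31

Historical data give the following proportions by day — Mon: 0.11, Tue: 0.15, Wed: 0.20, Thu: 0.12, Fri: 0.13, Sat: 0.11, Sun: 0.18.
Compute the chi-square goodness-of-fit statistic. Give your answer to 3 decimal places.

34.091

Expected counts E_i = n·p_i: 194×0.11 = 21.34, 194×0.15 = 29.1, 194×0.20 = 38.8, 194×0.12 = 23.28, 194×0.13 = 25.22, 194×0.11 = 21.34, 194×0.18 = 34.92.
χ² = (11−21.34)²/21.34 + (55−29.1)²/29.1 + (40−38.8)²/38.8 + (12−23.28)²/23.28 + (25−25.22)²/25.22 + (20−21.34)²/21.34 + (31−34.92)²/34.92
   = 5.0101 + 23.0519 + 0.0371 + 5.4656 + 0.0019 + 0.0841 + 0.4400
Sum = 34.091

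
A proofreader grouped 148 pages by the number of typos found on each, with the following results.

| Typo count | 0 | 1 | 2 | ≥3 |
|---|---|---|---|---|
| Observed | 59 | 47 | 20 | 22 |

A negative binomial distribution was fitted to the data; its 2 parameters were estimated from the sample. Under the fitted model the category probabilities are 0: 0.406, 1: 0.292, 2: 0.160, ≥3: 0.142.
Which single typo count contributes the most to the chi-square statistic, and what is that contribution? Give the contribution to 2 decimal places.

Expected counts E_i = n·p_i: 148×0.406 = 60.088, 148×0.292 = 43.216, 148×0.160 = 23.68, 148×0.142 = 21.016.
χ² = (59−60.088)²/60.088 + (47−43.216)²/43.216 + (20−23.68)²/23.68 + (22−21.016)²/21.016
   = 0.020 + 0.331 + 0.572 + 0.046
The largest term is for 2: 0.57.

2, 0.57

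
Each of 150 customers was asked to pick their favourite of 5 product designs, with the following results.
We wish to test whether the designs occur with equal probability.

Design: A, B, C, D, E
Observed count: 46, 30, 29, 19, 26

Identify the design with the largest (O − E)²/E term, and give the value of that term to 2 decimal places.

Expected count for each of the 5 categories: 150/5 = 30.
A: (46 − 30)²/30 = 256/30 = 8.533
B: (30 − 30)²/30 = 0/30 = 0.000
C: (29 − 30)²/30 = 1/30 = 0.033
D: (19 − 30)²/30 = 121/30 = 4.033
E: (26 − 30)²/30 = 16/30 = 0.533
The largest term is for A: 8.53.

A, 8.53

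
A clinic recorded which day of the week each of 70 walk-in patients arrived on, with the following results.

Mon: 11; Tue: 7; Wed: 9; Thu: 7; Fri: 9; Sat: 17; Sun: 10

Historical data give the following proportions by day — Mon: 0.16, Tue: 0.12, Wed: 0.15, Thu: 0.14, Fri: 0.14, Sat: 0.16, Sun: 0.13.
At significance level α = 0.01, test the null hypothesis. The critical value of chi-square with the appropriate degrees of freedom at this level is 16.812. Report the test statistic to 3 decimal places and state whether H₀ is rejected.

4.409; do not reject

Expected counts E_i = n·p_i: 70×0.16 = 11.2, 70×0.12 = 8.4, 70×0.15 = 10.5, 70×0.14 = 9.8, 70×0.14 = 9.8, 70×0.16 = 11.2, 70×0.13 = 9.1.
Mon: (11 − 11.2)²/11.2 = 0.04/11.2 = 0.0036
Tue: (7 − 8.4)²/8.4 = 1.96/8.4 = 0.2333
Wed: (9 − 10.5)²/10.5 = 2.25/10.5 = 0.2143
Thu: (7 − 9.8)²/9.8 = 7.84/9.8 = 0.8000
Fri: (9 − 9.8)²/9.8 = 0.64/9.8 = 0.0653
Sat: (17 − 11.2)²/11.2 = 33.64/11.2 = 3.0036
Sun: (10 − 9.1)²/9.1 = 0.81/9.1 = 0.0890
Sum = 4.409
df = 6. Since 4.409 < 16.812, we do not reject H₀.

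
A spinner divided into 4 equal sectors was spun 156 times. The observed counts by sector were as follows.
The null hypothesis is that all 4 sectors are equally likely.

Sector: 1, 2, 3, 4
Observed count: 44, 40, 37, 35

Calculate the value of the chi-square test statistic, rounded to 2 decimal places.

Under H₀ each category has probability 1/4, so each expected count is 156/4 = 39.
1: (44 − 39)²/39 = 25/39 = 0.641
2: (40 − 39)²/39 = 1/39 = 0.026
3: (37 − 39)²/39 = 4/39 = 0.103
4: (35 − 39)²/39 = 16/39 = 0.410
Sum = 1.18

1.18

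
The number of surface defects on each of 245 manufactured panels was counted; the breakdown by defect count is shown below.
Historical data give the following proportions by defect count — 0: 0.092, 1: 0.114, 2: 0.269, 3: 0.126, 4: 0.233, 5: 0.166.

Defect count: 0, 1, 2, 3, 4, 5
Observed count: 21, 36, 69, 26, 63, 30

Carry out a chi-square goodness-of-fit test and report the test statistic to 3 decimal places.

Expected counts E_i = n·p_i: 245×0.092 = 22.54, 245×0.114 = 27.93, 245×0.269 = 65.905, 245×0.126 = 30.87, 245×0.233 = 57.085, 245×0.166 = 40.67.
0: (21 − 22.54)²/22.54 = 2.3716/22.54 = 0.1052
1: (36 − 27.93)²/27.93 = 65.1249/27.93 = 2.3317
2: (69 − 65.905)²/65.905 = 9.579025/65.905 = 0.1453
3: (26 − 30.87)²/30.87 = 23.7169/30.87 = 0.7683
4: (63 − 57.085)²/57.085 = 34.987225/57.085 = 0.6129
5: (30 − 40.67)²/40.67 = 113.8489/40.67 = 2.7993
Sum = 6.763

6.763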